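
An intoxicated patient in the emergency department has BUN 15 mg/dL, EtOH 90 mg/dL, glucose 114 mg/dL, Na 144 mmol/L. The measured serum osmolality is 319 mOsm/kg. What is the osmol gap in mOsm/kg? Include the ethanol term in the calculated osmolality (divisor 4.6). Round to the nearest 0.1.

Calculated osmolality = 2·Na + glucose/18 + BUN/2.8 + ethanol/4.6
= 2·144 + 114/18 + 15/2.8 + 90/4.6
= 288 + 6.33 + 5.36 + 19.57
= 319.26 mOsm/kg ≈ 319.3 mOsm/kg
Osmolar gap = measured − calculated = 319 − 319.3 = -0.3 mOsm/kg

-0.3 mOsm/kg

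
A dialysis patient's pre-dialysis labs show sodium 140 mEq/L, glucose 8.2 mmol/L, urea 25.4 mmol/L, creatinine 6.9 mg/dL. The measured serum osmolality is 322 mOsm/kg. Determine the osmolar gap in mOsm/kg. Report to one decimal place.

Calculated osmolality = 2·Na + glucose + urea
= 2·140 + 8.2 + 25.4
= 280 + 8.20 + 25.40
= 313.6 mOsm/kg ≈ 313.6 mOsm/kg
Osmolar gap = measured − calculated = 322 − 313.6 = 8.4 mOsm/kg

8.4 mOsm/kg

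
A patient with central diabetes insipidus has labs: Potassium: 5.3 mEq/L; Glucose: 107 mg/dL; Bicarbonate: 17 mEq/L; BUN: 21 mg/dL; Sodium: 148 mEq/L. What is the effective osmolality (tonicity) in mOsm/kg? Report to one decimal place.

301.9 mOsm/kg

Effective osmolality excludes urea (freely permeant across cell membranes):
2·Na + glucose/18
= 2·148 + 107/18
= 296 + 5.94
= 301.94 mOsm/kg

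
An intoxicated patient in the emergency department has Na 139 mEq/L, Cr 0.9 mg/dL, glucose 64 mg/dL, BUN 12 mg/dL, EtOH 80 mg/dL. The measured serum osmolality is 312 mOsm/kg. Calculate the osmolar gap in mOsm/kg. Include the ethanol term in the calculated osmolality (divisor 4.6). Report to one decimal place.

Calculated osmolality = 2·Na + glucose/18 + BUN/2.8 + ethanol/4.6
= 2·139 + 64/18 + 12/2.8 + 80/4.6
= 278 + 3.56 + 4.29 + 17.39
= 303.24 mOsm/kg ≈ 303.2 mOsm/kg
Osmolar gap = measured − calculated = 312 − 303.2 = 8.8 mOsm/kg

8.8 mOsm/kg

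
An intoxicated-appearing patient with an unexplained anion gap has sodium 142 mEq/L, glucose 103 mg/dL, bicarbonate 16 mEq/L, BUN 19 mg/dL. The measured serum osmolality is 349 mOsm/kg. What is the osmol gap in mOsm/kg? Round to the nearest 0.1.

52.5 mOsm/kg

Calculated osmolality = 2·Na + glucose/18 + BUN/2.8
= 2·142 + 103/18 + 19/2.8
= 284 + 5.72 + 6.79
= 296.51 mOsm/kg ≈ 296.5 mOsm/kg
Osmolar gap = measured − calculated = 349 − 296.5 = 52.5 mOsm/kg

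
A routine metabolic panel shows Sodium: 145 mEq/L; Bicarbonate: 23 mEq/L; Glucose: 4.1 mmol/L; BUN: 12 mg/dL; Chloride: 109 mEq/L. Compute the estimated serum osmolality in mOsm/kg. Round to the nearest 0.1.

298.4 mOsm/kg

Calculated osmolality = 2·Na + glucose + BUN/2.8
= 2·145 + 4.1 + 12/2.8
= 290 + 4.10 + 4.29
= 298.39 mOsm/kg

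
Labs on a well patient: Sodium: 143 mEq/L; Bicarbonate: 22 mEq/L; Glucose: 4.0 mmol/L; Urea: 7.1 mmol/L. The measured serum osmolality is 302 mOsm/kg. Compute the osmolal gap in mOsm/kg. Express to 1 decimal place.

4.9 mOsm/kg

Calculated osmolality = 2·Na + glucose + urea
= 2·143 + 4 + 7.1
= 286 + 4 + 7.10
= 297.1 mOsm/kg ≈ 297.1 mOsm/kg
Osmolar gap = measured − calculated = 302 − 297.1 = 4.9 mOsm/kg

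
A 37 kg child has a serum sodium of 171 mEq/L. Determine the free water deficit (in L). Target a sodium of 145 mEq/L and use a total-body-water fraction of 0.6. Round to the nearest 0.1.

TBW = 0.6 · 37 = 22.2 L
Free water deficit = TBW · (Na/145 − 1)
= 22.2 · (171/145 − 1)
= 22.2 · 0.1793
= 3.98 L

4.0 L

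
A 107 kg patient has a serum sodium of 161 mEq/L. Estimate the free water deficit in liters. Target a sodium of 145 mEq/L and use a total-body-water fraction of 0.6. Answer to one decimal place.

7.1 L

TBW = 0.6 · 107 = 64.2 L
Free water deficit = TBW · (Na/145 − 1)
= 64.2 · (161/145 − 1)
= 64.2 · 0.1103
= 7.08 L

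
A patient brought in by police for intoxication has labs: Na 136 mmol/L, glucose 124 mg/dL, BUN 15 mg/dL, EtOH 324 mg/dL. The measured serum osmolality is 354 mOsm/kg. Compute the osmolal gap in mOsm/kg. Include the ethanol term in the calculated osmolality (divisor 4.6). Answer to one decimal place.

Calculated osmolality = 2·Na + glucose/18 + BUN/2.8 + ethanol/4.6
= 2·136 + 124/18 + 15/2.8 + 324/4.6
= 272 + 6.89 + 5.36 + 70.43
= 354.68 mOsm/kg ≈ 354.7 mOsm/kg
Osmolar gap = measured − calculated = 354 − 354.7 = -0.7 mOsm/kg

-0.7 mOsm/kg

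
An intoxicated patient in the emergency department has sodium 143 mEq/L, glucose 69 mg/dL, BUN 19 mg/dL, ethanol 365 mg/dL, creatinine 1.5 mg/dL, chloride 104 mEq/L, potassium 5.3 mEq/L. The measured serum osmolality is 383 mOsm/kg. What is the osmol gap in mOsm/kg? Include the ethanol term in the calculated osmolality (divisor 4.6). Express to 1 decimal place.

Calculated osmolality = 2·Na + glucose/18 + BUN/2.8 + ethanol/4.6
= 2·143 + 69/18 + 19/2.8 + 365/4.6
= 286 + 3.83 + 6.79 + 79.35
= 375.97 mOsm/kg ≈ 376.0 mOsm/kg
Osmolar gap = measured − calculated = 383 − 376.0 = 7.0 mOsm/kg

7.0 mOsm/kg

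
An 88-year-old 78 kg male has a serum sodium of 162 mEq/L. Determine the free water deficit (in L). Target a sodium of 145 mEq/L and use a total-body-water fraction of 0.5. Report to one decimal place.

TBW = 0.5 · 78 = 39 L
Free water deficit = TBW · (Na/145 − 1)
= 39 · (162/145 − 1)
= 39 · 0.1172
= 4.57 L

4.6 L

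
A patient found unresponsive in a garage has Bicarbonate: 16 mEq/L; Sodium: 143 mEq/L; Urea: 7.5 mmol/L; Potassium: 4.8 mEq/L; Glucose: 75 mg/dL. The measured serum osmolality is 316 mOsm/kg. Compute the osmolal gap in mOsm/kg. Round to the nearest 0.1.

18.3 mOsm/kg

Calculated osmolality = 2·Na + glucose/18 + urea
= 2·143 + 75/18 + 7.5
= 286 + 4.17 + 7.50
= 297.67 mOsm/kg ≈ 297.7 mOsm/kg
Osmolar gap = measured − calculated = 316 − 297.7 = 18.3 mOsm/kg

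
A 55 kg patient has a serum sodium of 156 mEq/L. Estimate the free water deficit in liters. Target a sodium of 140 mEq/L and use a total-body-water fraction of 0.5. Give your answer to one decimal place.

TBW = 0.5 · 55 = 27.5 L
Free water deficit = TBW · (Na/140 − 1)
= 27.5 · (156/140 − 1)
= 27.5 · 0.1143
= 3.14 L

3.1 L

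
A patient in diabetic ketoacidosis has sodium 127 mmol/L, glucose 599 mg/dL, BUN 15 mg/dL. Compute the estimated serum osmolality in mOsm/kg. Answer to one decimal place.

292.6 mOsm/kg

Calculated osmolality = 2·Na + glucose/18 + BUN/2.8
= 2·127 + 599/18 + 15/2.8
= 254 + 33.28 + 5.36
= 292.64 mOsm/kg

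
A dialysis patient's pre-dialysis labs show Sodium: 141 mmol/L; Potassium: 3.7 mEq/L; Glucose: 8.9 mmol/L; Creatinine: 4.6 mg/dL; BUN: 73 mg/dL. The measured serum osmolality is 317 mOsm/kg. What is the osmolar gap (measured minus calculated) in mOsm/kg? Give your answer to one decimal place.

Calculated osmolality = 2·Na + glucose + BUN/2.8
= 2·141 + 8.9 + 73/2.8
= 282 + 8.90 + 26.07
= 316.97 mOsm/kg ≈ 317.0 mOsm/kg
Osmolar gap = measured − calculated = 317 − 317.0 = 0.0 mOsm/kg

0.0 mOsm/kg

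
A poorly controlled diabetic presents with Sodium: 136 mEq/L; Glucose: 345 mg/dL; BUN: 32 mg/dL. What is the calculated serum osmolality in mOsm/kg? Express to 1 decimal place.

302.6 mOsm/kg

Calculated osmolality = 2·Na + glucose/18 + BUN/2.8
= 2·136 + 345/18 + 32/2.8
= 272 + 19.17 + 11.43
= 302.6 mOsm/kg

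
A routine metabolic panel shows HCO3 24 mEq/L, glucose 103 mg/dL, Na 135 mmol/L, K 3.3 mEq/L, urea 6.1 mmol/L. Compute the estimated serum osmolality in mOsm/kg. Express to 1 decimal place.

281.8 mOsm/kg

Calculated osmolality = 2·Na + glucose/18 + urea
= 2·135 + 103/18 + 6.1
= 270 + 5.72 + 6.10
= 281.82 mOsm/kg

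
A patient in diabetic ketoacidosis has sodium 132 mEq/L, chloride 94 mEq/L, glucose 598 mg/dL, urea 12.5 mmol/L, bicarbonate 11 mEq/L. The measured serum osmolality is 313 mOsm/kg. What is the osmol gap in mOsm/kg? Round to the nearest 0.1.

3.3 mOsm/kg

Calculated osmolality = 2·Na + glucose/18 + urea
= 2·132 + 598/18 + 12.5
= 264 + 33.22 + 12.50
= 309.72 mOsm/kg ≈ 309.7 mOsm/kg
Osmolar gap = measured − calculated = 313 − 309.7 = 3.3 mOsm/kg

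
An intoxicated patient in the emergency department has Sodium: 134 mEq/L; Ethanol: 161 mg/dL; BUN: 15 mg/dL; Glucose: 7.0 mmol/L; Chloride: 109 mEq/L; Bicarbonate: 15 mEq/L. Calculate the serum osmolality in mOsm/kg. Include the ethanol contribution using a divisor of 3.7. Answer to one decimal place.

323.9 mOsm/kg

Calculated osmolality = 2·Na + glucose + BUN/2.8 + ethanol/3.7
= 2·134 + 7 + 15/2.8 + 161/3.7
= 268 + 7 + 5.36 + 43.51
= 323.87 mOsm/kg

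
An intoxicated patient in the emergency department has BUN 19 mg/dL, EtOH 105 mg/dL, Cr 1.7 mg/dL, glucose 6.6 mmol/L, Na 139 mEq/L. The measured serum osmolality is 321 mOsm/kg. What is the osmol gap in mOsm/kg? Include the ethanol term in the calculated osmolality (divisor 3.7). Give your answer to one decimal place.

Calculated osmolality = 2·Na + glucose + BUN/2.8 + ethanol/3.7
= 2·139 + 6.6 + 19/2.8 + 105/3.7
= 278 + 6.60 + 6.79 + 28.38
= 319.77 mOsm/kg ≈ 319.8 mOsm/kg
Osmolar gap = measured − calculated = 321 − 319.8 = 1.2 mOsm/kg

1.2 mOsm/kg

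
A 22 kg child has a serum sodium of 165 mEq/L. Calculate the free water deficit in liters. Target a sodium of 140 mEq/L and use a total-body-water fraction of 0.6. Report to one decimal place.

TBW = 0.6 · 22 = 13.2 L
Free water deficit = TBW · (Na/140 − 1)
= 13.2 · (165/140 − 1)
= 13.2 · 0.1786
= 2.36 L

2.4 L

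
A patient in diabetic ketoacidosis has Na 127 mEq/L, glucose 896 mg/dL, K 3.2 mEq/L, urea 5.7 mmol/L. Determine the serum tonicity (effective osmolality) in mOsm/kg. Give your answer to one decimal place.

303.8 mOsm/kg

Effective osmolality excludes urea (freely permeant across cell membranes):
2·Na + glucose/18
= 2·127 + 896/18
= 254 + 49.78
= 303.78 mOsm/kg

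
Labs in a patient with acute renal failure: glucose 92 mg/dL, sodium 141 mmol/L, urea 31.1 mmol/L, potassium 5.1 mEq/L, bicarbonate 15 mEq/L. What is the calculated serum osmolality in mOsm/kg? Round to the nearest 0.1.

318.2 mOsm/kg

Calculated osmolality = 2·Na + glucose/18 + urea
= 2·141 + 92/18 + 31.1
= 282 + 5.11 + 31.10
= 318.21 mOsm/kg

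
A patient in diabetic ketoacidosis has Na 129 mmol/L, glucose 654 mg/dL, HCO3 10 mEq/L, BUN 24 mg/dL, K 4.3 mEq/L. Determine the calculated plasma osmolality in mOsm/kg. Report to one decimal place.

Calculated osmolality = 2·Na + glucose/18 + BUN/2.8
= 2·129 + 654/18 + 24/2.8
= 258 + 36.33 + 8.57
= 302.9 mOsm/kg

302.9 mOsm/kg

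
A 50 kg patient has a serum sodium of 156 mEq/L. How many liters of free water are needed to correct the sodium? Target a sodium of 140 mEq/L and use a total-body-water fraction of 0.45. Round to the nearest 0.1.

2.6 L

TBW = 0.45 · 50 = 22.5 L
Free water deficit = TBW · (Na/140 − 1)
= 22.5 · (156/140 − 1)
= 22.5 · 0.1143
= 2.57 L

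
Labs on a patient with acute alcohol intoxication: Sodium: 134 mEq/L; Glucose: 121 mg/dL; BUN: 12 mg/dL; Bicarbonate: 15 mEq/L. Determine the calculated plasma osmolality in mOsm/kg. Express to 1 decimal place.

Calculated osmolality = 2·Na + glucose/18 + BUN/2.8
= 2·134 + 121/18 + 12/2.8
= 268 + 6.72 + 4.29
= 279.01 mOsm/kg

279.0 mOsm/kg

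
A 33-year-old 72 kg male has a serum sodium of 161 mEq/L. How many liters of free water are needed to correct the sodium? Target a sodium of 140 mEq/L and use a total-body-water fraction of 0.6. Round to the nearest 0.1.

TBW = 0.6 · 72 = 43.2 L
Free water deficit = TBW · (Na/140 − 1)
= 43.2 · (161/140 − 1)
= 43.2 · 0.15
= 6.48 L

6.5 L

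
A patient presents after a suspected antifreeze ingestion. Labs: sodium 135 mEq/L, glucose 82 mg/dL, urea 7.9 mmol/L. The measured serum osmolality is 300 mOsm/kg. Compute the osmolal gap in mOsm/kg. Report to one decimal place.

Calculated osmolality = 2·Na + glucose/18 + urea
= 2·135 + 82/18 + 7.9
= 270 + 4.56 + 7.90
= 282.46 mOsm/kg ≈ 282.5 mOsm/kg
Osmolar gap = measured − calculated = 300 − 282.5 = 17.5 mOsm/kg

17.5 mOsm/kg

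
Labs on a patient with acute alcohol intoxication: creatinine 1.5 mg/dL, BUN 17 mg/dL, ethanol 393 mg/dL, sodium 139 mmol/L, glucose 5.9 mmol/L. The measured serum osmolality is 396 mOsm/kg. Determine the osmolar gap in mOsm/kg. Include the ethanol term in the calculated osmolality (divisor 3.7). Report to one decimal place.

-0.2 mOsm/kg

Calculated osmolality = 2·Na + glucose + BUN/2.8 + ethanol/3.7
= 2·139 + 5.9 + 17/2.8 + 393/3.7
= 278 + 5.90 + 6.07 + 106.22
= 396.19 mOsm/kg ≈ 396.2 mOsm/kg
Osmolar gap = measured − calculated = 396 − 396.2 = -0.2 mOsm/kg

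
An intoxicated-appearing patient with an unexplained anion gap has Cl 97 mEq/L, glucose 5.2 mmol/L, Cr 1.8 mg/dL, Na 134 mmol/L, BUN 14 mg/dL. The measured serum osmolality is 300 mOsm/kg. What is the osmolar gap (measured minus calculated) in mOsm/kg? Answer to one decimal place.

21.8 mOsm/kg

Calculated osmolality = 2·Na + glucose + BUN/2.8
= 2·134 + 5.2 + 14/2.8
= 268 + 5.20 + 5
= 278.2 mOsm/kg ≈ 278.2 mOsm/kg
Osmolar gap = measured − calculated = 300 − 278.2 = 21.8 mOsm/kg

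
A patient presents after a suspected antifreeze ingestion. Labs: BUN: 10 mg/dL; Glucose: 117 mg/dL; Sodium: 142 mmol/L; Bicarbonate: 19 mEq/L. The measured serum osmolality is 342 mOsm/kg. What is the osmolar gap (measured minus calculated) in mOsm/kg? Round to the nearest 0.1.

47.9 mOsm/kg

Calculated osmolality = 2·Na + glucose/18 + BUN/2.8
= 2·142 + 117/18 + 10/2.8
= 284 + 6.50 + 3.57
= 294.07 mOsm/kg ≈ 294.1 mOsm/kg
Osmolar gap = measured − calculated = 342 − 294.1 = 47.9 mOsm/kg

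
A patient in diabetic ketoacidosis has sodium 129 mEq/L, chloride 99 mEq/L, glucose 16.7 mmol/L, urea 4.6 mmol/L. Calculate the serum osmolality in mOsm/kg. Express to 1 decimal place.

279.3 mOsm/kg

Calculated osmolality = 2·Na + glucose + urea
= 2·129 + 16.7 + 4.6
= 258 + 16.70 + 4.60
= 279.3 mOsm/kg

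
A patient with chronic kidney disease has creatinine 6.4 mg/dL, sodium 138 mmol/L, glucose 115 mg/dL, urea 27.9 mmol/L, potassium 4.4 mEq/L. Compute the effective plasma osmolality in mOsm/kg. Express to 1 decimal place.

282.4 mOsm/kg

Effective osmolality excludes urea (freely permeant across cell membranes):
2·Na + glucose/18
= 2·138 + 115/18
= 276 + 6.39
= 282.39 mOsm/kg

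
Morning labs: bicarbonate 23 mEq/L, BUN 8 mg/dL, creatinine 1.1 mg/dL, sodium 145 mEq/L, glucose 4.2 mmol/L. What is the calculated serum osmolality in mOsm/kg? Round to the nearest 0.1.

297.1 mOsm/kg

Calculated osmolality = 2·Na + glucose + BUN/2.8
= 2·145 + 4.2 + 8/2.8
= 290 + 4.20 + 2.86
= 297.06 mOsm/kg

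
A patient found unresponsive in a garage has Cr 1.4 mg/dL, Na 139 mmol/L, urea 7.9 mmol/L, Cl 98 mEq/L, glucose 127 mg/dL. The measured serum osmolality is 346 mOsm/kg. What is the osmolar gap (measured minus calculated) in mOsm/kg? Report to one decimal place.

Calculated osmolality = 2·Na + glucose/18 + urea
= 2·139 + 127/18 + 7.9
= 278 + 7.06 + 7.90
= 292.96 mOsm/kg ≈ 293.0 mOsm/kg
Osmolar gap = measured − calculated = 346 − 293.0 = 53.0 mOsm/kg

53.0 mOsm/kg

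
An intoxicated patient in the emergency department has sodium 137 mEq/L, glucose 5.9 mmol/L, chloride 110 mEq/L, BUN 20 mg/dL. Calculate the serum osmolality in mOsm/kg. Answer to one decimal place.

287.0 mOsm/kg

Calculated osmolality = 2·Na + glucose + BUN/2.8
= 2·137 + 5.9 + 20/2.8
= 274 + 5.90 + 7.14
= 287.04 mOsm/kg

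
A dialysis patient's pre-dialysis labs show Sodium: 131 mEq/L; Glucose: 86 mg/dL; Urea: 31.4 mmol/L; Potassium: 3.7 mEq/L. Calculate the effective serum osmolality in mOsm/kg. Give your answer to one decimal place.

266.8 mOsm/kg

Effective osmolality excludes urea (freely permeant across cell membranes):
2·Na + glucose/18
= 2·131 + 86/18
= 262 + 4.78
= 266.78 mOsm/kg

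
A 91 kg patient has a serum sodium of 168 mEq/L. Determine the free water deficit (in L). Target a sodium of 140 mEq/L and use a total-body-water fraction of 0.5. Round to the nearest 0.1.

9.1 L

TBW = 0.5 · 91 = 45.5 L
Free water deficit = TBW · (Na/140 − 1)
= 45.5 · (168/140 − 1)
= 45.5 · 0.2
= 9.1 L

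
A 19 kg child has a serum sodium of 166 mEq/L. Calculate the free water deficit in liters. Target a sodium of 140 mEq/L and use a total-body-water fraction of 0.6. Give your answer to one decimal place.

TBW = 0.6 · 19 = 11.4 L
Free water deficit = TBW · (Na/140 − 1)
= 11.4 · (166/140 − 1)
= 11.4 · 0.1857
= 2.12 L

2.1 L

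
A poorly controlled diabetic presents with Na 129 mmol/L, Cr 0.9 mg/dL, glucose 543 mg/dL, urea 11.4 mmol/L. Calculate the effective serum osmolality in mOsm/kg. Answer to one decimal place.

288.2 mOsm/kg

Effective osmolality excludes urea (freely permeant across cell membranes):
2·Na + glucose/18
= 2·129 + 543/18
= 258 + 30.17
= 288.17 mOsm/kg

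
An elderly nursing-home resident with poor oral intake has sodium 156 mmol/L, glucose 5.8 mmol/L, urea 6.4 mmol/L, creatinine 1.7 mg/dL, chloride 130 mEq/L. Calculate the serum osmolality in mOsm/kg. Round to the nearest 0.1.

324.2 mOsm/kg

Calculated osmolality = 2·Na + glucose + urea
= 2·156 + 5.8 + 6.4
= 312 + 5.80 + 6.40
= 324.2 mOsm/kg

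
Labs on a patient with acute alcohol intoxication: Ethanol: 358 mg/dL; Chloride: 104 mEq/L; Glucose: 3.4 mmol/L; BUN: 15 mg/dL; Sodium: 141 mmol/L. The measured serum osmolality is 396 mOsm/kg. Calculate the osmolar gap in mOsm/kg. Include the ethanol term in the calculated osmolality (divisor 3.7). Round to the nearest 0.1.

Calculated osmolality = 2·Na + glucose + BUN/2.8 + ethanol/3.7
= 2·141 + 3.4 + 15/2.8 + 358/3.7
= 282 + 3.40 + 5.36 + 96.76
= 387.52 mOsm/kg ≈ 387.5 mOsm/kg
Osmolar gap = measured − calculated = 396 − 387.5 = 8.5 mOsm/kg

8.5 mOsm/kg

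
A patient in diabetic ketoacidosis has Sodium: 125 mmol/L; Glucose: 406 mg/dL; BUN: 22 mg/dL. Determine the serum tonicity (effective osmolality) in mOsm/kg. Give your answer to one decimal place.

Effective osmolality excludes urea (freely permeant across cell membranes):
2·Na + glucose/18
= 2·125 + 406/18
= 250 + 22.56
= 272.56 mOsm/kg

272.6 mOsm/kg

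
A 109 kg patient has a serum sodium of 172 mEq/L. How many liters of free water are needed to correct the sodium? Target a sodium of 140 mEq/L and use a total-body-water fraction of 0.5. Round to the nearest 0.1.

TBW = 0.5 · 109 = 54.5 L
Free water deficit = TBW · (Na/140 − 1)
= 54.5 · (172/140 − 1)
= 54.5 · 0.2286
= 12.46 L

12.5 L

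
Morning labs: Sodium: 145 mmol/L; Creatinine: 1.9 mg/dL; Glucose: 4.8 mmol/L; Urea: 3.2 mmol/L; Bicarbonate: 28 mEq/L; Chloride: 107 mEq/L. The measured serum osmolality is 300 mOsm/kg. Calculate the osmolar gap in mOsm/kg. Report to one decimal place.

Calculated osmolality = 2·Na + glucose + urea
= 2·145 + 4.8 + 3.2
= 290 + 4.80 + 3.20
= 298 mOsm/kg ≈ 298.0 mOsm/kg
Osmolar gap = measured − calculated = 300 − 298.0 = 2.0 mOsm/kg

2.0 mOsm/kg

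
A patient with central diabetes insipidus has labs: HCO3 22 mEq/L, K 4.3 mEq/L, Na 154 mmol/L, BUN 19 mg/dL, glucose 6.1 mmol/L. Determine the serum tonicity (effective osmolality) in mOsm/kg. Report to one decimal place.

Effective osmolality excludes urea (freely permeant across cell membranes):
2·Na + glucose
= 2·154 + 6.1
= 308 + 6.1
= 314.1 mOsm/kg

314.1 mOsm/kg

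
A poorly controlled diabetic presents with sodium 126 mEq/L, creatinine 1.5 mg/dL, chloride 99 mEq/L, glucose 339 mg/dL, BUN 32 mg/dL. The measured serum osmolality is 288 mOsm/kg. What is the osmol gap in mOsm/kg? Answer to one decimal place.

5.7 mOsm/kg

Calculated osmolality = 2·Na + glucose/18 + BUN/2.8
= 2·126 + 339/18 + 32/2.8
= 252 + 18.83 + 11.43
= 282.26 mOsm/kg ≈ 282.3 mOsm/kg
Osmolar gap = measured − calculated = 288 − 282.3 = 5.7 mOsm/kg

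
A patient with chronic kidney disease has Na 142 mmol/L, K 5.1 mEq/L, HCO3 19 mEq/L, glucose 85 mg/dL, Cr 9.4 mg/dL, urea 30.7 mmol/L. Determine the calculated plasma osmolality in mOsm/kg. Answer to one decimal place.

Calculated osmolality = 2·Na + glucose/18 + urea
= 2·142 + 85/18 + 30.7
= 284 + 4.72 + 30.70
= 319.42 mOsm/kg

319.4 mOsm/kg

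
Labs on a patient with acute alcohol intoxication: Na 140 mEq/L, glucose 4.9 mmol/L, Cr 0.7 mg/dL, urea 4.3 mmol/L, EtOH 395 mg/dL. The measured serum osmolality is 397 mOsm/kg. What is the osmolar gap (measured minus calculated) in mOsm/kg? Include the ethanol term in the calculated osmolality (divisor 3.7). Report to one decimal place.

1.0 mOsm/kg

Calculated osmolality = 2·Na + glucose + urea + ethanol/3.7
= 2·140 + 4.9 + 4.3 + 395/3.7
= 280 + 4.90 + 4.30 + 106.76
= 395.96 mOsm/kg ≈ 396.0 mOsm/kg
Osmolar gap = measured − calculated = 397 − 396.0 = 1.0 mOsm/kg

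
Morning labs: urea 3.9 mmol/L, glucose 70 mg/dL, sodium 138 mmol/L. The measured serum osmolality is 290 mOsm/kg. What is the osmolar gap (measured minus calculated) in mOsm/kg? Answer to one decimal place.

Calculated osmolality = 2·Na + glucose/18 + urea
= 2·138 + 70/18 + 3.9
= 276 + 3.89 + 3.90
= 283.79 mOsm/kg ≈ 283.8 mOsm/kg
Osmolar gap = measured − calculated = 290 − 283.8 = 6.2 mOsm/kg

6.2 mOsm/kg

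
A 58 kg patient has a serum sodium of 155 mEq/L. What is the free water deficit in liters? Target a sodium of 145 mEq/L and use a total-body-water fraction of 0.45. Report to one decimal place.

1.8 L

TBW = 0.45 · 58 = 26.1 L
Free water deficit = TBW · (Na/145 − 1)
= 26.1 · (155/145 − 1)
= 26.1 · 0.069
= 1.8 L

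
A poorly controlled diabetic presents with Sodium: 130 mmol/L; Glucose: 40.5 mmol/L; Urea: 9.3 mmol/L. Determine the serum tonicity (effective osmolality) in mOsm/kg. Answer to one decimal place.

300.5 mOsm/kg

Effective osmolality excludes urea (freely permeant across cell membranes):
2·Na + glucose
= 2·130 + 40.5
= 260 + 40.5
= 300.5 mOsm/kg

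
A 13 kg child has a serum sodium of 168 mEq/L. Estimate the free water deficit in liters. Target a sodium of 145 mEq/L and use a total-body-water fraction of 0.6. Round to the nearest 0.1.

1.2 L

TBW = 0.6 · 13 = 7.8 L
Free water deficit = TBW · (Na/145 − 1)
= 7.8 · (168/145 − 1)
= 7.8 · 0.1586
= 1.24 L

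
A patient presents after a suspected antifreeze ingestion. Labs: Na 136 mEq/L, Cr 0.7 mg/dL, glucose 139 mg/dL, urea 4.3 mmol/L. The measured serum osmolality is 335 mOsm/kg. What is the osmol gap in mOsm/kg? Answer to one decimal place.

Calculated osmolality = 2·Na + glucose/18 + urea
= 2·136 + 139/18 + 4.3
= 272 + 7.72 + 4.30
= 284.02 mOsm/kg ≈ 284.0 mOsm/kg
Osmolar gap = measured − calculated = 335 − 284.0 = 51.0 mOsm/kg

51.0 mOsm/kg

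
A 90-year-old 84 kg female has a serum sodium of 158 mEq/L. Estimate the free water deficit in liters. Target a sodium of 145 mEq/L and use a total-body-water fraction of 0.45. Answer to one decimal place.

3.4 L

TBW = 0.45 · 84 = 37.8 L
Free water deficit = TBW · (Na/145 − 1)
= 37.8 · (158/145 − 1)
= 37.8 · 0.0897
= 3.39 L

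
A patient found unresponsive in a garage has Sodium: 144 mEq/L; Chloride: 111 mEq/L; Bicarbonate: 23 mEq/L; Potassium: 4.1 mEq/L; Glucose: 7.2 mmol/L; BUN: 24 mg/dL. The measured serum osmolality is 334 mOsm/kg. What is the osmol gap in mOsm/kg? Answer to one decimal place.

Calculated osmolality = 2·Na + glucose + BUN/2.8
= 2·144 + 7.2 + 24/2.8
= 288 + 7.20 + 8.57
= 303.77 mOsm/kg ≈ 303.8 mOsm/kg
Osmolar gap = measured − calculated = 334 − 303.8 = 30.2 mOsm/kg

30.2 mOsm/kg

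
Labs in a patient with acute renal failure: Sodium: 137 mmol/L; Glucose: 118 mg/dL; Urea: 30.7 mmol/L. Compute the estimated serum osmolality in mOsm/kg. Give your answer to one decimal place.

311.3 mOsm/kg

Calculated osmolality = 2·Na + glucose/18 + urea
= 2·137 + 118/18 + 30.7
= 274 + 6.56 + 30.70
= 311.26 mOsm/kg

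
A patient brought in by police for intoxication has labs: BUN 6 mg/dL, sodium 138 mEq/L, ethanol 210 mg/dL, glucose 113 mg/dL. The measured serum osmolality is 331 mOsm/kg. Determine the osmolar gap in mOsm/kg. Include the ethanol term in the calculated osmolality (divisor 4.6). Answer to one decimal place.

Calculated osmolality = 2·Na + glucose/18 + BUN/2.8 + ethanol/4.6
= 2·138 + 113/18 + 6/2.8 + 210/4.6
= 276 + 6.28 + 2.14 + 45.65
= 330.07 mOsm/kg ≈ 330.1 mOsm/kg
Osmolar gap = measured − calculated = 331 − 330.1 = 0.9 mOsm/kg

0.9 mOsm/kg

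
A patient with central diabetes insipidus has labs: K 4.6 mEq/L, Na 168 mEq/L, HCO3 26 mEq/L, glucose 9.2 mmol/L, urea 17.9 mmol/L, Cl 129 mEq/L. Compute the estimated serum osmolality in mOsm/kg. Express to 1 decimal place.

363.1 mOsm/kg

Calculated osmolality = 2·Na + glucose + urea
= 2·168 + 9.2 + 17.9
= 336 + 9.20 + 17.90
= 363.1 mOsm/kg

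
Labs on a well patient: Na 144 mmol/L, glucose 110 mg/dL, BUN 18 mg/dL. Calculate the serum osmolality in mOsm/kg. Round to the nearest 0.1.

Calculated osmolality = 2·Na + glucose/18 + BUN/2.8
= 2·144 + 110/18 + 18/2.8
= 288 + 6.11 + 6.43
= 300.54 mOsm/kg

300.5 mOsm/kg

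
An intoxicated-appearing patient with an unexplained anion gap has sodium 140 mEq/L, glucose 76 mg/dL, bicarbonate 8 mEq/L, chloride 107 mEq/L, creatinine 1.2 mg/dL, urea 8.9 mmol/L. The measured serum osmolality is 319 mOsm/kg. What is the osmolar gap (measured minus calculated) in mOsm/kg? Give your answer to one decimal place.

25.9 mOsm/kg

Calculated osmolality = 2·Na + glucose/18 + urea
= 2·140 + 76/18 + 8.9
= 280 + 4.22 + 8.90
= 293.12 mOsm/kg ≈ 293.1 mOsm/kg
Osmolar gap = measured − calculated = 319 − 293.1 = 25.9 mOsm/kg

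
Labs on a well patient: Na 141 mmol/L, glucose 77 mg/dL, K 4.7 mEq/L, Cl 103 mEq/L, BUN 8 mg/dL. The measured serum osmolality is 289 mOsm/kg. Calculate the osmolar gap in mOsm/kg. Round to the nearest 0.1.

-0.1 mOsm/kg

Calculated osmolality = 2·Na + glucose/18 + BUN/2.8
= 2·141 + 77/18 + 8/2.8
= 282 + 4.28 + 2.86
= 289.14 mOsm/kg ≈ 289.1 mOsm/kg
Osmolar gap = measured − calculated = 289 − 289.1 = -0.1 mOsm/kg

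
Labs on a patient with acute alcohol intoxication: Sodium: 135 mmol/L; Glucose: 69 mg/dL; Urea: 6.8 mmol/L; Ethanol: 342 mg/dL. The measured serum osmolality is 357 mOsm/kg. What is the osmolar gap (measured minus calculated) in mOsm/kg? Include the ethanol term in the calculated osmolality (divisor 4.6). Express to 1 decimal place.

2.0 mOsm/kg

Calculated osmolality = 2·Na + glucose/18 + urea + ethanol/4.6
= 2·135 + 69/18 + 6.8 + 342/4.6
= 270 + 3.83 + 6.80 + 74.35
= 354.98 mOsm/kg ≈ 355.0 mOsm/kg
Osmolar gap = measured − calculated = 357 − 355.0 = 2.0 mOsm/kg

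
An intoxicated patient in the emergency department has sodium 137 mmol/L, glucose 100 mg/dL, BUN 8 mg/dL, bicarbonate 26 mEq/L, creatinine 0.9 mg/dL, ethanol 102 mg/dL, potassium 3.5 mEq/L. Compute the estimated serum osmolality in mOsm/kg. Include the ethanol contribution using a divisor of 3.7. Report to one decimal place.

310.0 mOsm/kg

Calculated osmolality = 2·Na + glucose/18 + BUN/2.8 + ethanol/3.7
= 2·137 + 100/18 + 8/2.8 + 102/3.7
= 274 + 5.56 + 2.86 + 27.57
= 309.99 mOsm/kg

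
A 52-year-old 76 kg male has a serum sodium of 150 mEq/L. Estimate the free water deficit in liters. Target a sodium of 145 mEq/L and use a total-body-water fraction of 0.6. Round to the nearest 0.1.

1.6 L

TBW = 0.6 · 76 = 45.6 L
Free water deficit = TBW · (Na/145 − 1)
= 45.6 · (150/145 − 1)
= 45.6 · 0.0345
= 1.57 L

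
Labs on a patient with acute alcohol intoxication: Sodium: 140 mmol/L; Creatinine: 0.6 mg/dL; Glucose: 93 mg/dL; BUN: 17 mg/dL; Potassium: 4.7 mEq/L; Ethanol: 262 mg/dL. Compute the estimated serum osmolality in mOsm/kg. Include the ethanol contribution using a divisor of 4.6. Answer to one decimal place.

348.2 mOsm/kg

Calculated osmolality = 2·Na + glucose/18 + BUN/2.8 + ethanol/4.6
= 2·140 + 93/18 + 17/2.8 + 262/4.6
= 280 + 5.17 + 6.07 + 56.96
= 348.2 mOsm/kg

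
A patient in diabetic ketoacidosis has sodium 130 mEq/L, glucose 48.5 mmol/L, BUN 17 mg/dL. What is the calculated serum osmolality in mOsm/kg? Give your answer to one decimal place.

Calculated osmolality = 2·Na + glucose + BUN/2.8
= 2·130 + 48.5 + 17/2.8
= 260 + 48.50 + 6.07
= 314.57 mOsm/kg

314.6 mOsm/kg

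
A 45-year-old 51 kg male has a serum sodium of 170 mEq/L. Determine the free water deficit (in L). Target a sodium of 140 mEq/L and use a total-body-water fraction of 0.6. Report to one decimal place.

6.6 L

TBW = 0.6 · 51 = 30.6 L
Free water deficit = TBW · (Na/140 − 1)
= 30.6 · (170/140 − 1)
= 30.6 · 0.2143
= 6.56 L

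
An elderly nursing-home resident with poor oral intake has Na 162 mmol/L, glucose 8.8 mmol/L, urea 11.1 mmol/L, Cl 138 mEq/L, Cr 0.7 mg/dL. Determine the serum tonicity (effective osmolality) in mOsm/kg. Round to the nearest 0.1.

Effective osmolality excludes urea (freely permeant across cell membranes):
2·Na + glucose
= 2·162 + 8.8
= 324 + 8.8
= 332.8 mOsm/kg

332.8 mOsm/kg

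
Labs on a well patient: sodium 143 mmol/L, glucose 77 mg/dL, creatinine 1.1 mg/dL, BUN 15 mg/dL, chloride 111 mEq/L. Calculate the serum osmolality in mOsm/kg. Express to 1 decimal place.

Calculated osmolality = 2·Na + glucose/18 + BUN/2.8
= 2·143 + 77/18 + 15/2.8
= 286 + 4.28 + 5.36
= 295.64 mOsm/kg

295.6 mOsm/kg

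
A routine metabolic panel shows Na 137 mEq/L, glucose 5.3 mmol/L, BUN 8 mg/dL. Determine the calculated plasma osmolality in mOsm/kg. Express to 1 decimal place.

Calculated osmolality = 2·Na + glucose + BUN/2.8
= 2·137 + 5.3 + 8/2.8
= 274 + 5.30 + 2.86
= 282.16 mOsm/kg

282.2 mOsm/kg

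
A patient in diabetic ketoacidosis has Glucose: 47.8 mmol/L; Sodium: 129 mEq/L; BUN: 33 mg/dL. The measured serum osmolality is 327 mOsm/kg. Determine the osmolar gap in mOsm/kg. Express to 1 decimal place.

Calculated osmolality = 2·Na + glucose + BUN/2.8
= 2·129 + 47.8 + 33/2.8
= 258 + 47.80 + 11.79
= 317.59 mOsm/kg ≈ 317.6 mOsm/kg
Osmolar gap = measured − calculated = 327 − 317.6 = 9.4 mOsm/kg

9.4 mOsm/kg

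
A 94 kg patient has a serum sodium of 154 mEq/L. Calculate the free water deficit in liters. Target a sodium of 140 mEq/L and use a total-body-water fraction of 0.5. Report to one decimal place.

TBW = 0.5 · 94 = 47 L
Free water deficit = TBW · (Na/140 − 1)
= 47 · (154/140 − 1)
= 47 · 0.1
= 4.7 L

4.7 L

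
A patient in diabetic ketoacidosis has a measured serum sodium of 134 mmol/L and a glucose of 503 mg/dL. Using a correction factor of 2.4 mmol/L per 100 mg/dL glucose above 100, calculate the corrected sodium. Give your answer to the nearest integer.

144 mmol/L

Corrected Na = measured Na + 2.4 · (glucose − 100)/100
= 134 + 2.4 · (503 − 100)/100
= 134 + 9.7
= 143.7 mmol/L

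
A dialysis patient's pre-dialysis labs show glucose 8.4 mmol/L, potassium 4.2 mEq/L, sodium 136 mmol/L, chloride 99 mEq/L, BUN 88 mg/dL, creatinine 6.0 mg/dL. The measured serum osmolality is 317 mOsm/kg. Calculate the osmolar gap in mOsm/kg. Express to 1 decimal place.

5.2 mOsm/kg

Calculated osmolality = 2·Na + glucose + BUN/2.8
= 2·136 + 8.4 + 88/2.8
= 272 + 8.40 + 31.43
= 311.83 mOsm/kg ≈ 311.8 mOsm/kg
Osmolar gap = measured − calculated = 317 − 311.8 = 5.2 mOsm/kg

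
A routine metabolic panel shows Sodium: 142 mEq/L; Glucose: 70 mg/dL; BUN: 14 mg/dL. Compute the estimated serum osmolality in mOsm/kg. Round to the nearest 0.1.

292.9 mOsm/kg

Calculated osmolality = 2·Na + glucose/18 + BUN/2.8
= 2·142 + 70/18 + 14/2.8
= 284 + 3.89 + 5
= 292.89 mOsm/kg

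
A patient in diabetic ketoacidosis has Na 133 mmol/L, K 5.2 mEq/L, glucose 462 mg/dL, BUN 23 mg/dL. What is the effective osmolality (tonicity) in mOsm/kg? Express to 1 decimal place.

291.7 mOsm/kg

Effective osmolality excludes urea (freely permeant across cell membranes):
2·Na + glucose/18
= 2·133 + 462/18
= 266 + 25.67
= 291.67 mOsm/kg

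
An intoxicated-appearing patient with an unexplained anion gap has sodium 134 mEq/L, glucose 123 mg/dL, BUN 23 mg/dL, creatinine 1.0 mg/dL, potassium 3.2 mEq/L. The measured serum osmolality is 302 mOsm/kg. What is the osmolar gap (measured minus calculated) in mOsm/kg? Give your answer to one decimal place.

19.0 mOsm/kg

Calculated osmolality = 2·Na + glucose/18 + BUN/2.8
= 2·134 + 123/18 + 23/2.8
= 268 + 6.83 + 8.21
= 283.04 mOsm/kg ≈ 283.0 mOsm/kg
Osmolar gap = measured − calculated = 302 − 283.0 = 19.0 mOsm/kg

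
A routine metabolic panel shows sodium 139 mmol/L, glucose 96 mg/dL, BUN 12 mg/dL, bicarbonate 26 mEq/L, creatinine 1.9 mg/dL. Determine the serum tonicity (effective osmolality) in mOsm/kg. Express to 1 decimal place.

Effective osmolality excludes urea (freely permeant across cell membranes):
2·Na + glucose/18
= 2·139 + 96/18
= 278 + 5.33
= 283.33 mOsm/kg

283.3 mOsm/kg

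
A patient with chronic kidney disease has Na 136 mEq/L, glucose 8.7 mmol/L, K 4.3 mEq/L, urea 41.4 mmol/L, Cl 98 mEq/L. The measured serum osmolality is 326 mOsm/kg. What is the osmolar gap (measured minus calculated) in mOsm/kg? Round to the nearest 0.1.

3.9 mOsm/kg

Calculated osmolality = 2·Na + glucose + urea
= 2·136 + 8.7 + 41.4
= 272 + 8.70 + 41.40
= 322.1 mOsm/kg ≈ 322.1 mOsm/kg
Osmolar gap = measured − calculated = 326 − 322.1 = 3.9 mOsm/kg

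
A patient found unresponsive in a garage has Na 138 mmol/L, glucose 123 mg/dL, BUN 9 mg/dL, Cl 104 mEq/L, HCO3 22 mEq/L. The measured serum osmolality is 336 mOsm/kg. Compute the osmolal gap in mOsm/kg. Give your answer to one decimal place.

50.0 mOsm/kg

Calculated osmolality = 2·Na + glucose/18 + BUN/2.8
= 2·138 + 123/18 + 9/2.8
= 276 + 6.83 + 3.21
= 286.04 mOsm/kg ≈ 286.0 mOsm/kg
Osmolar gap = measured − calculated = 336 − 286.0 = 50.0 mOsm/kg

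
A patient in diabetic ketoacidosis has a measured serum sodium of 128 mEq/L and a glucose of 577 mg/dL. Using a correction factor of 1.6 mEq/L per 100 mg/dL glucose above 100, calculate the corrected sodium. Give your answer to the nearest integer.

Corrected Na = measured Na + 1.6 · (glucose − 100)/100
= 128 + 1.6 · (577 − 100)/100
= 128 + 7.6
= 135.6 mEq/L

136 mEq/L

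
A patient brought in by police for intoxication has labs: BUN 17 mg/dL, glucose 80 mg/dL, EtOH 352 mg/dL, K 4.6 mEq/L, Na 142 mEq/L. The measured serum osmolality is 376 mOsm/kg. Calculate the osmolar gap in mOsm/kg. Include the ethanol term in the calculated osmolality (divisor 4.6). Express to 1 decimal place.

5.0 mOsm/kg

Calculated osmolality = 2·Na + glucose/18 + BUN/2.8 + ethanol/4.6
= 2·142 + 80/18 + 17/2.8 + 352/4.6
= 284 + 4.44 + 6.07 + 76.52
= 371.03 mOsm/kg ≈ 371.0 mOsm/kg
Osmolar gap = measured − calculated = 376 − 371.0 = 5.0 mOsm/kg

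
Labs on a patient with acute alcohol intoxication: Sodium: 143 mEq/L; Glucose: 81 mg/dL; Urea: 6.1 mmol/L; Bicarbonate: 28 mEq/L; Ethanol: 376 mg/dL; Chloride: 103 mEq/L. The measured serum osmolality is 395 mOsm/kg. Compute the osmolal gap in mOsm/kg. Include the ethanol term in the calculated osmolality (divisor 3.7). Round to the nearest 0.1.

-3.2 mOsm/kg

Calculated osmolality = 2·Na + glucose/18 + urea + ethanol/3.7
= 2·143 + 81/18 + 6.1 + 376/3.7
= 286 + 4.50 + 6.10 + 101.62
= 398.22 mOsm/kg ≈ 398.2 mOsm/kg
Osmolar gap = measured − calculated = 395 − 398.2 = -3.2 mOsm/kg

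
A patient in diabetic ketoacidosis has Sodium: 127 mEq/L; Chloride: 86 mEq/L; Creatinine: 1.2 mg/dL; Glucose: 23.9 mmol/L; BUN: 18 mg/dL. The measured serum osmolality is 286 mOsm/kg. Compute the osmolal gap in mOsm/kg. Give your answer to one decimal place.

1.7 mOsm/kg

Calculated osmolality = 2·Na + glucose + BUN/2.8
= 2·127 + 23.9 + 18/2.8
= 254 + 23.90 + 6.43
= 284.33 mOsm/kg ≈ 284.3 mOsm/kg
Osmolar gap = measured − calculated = 286 − 284.3 = 1.7 mOsm/kg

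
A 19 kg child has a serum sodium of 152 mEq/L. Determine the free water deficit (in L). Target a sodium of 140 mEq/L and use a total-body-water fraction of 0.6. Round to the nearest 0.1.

TBW = 0.6 · 19 = 11.4 L
Free water deficit = TBW · (Na/140 − 1)
= 11.4 · (152/140 − 1)
= 11.4 · 0.0857
= 0.98 L

1.0 L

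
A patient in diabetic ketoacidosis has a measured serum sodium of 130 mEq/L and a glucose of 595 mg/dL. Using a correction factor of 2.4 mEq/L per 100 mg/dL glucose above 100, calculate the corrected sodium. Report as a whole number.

142 mEq/L

Corrected Na = measured Na + 2.4 · (glucose − 100)/100
= 130 + 2.4 · (595 − 100)/100
= 130 + 11.9
= 141.9 mEq/L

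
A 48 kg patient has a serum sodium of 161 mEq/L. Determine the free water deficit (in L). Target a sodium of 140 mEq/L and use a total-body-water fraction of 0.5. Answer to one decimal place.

3.6 L

TBW = 0.5 · 48 = 24 L
Free water deficit = TBW · (Na/140 − 1)
= 24 · (161/140 − 1)
= 24 · 0.15
= 3.6 L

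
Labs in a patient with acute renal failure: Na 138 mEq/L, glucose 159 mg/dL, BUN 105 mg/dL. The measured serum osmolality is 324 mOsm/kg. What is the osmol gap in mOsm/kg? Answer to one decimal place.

1.7 mOsm/kg

Calculated osmolality = 2·Na + glucose/18 + BUN/2.8
= 2·138 + 159/18 + 105/2.8
= 276 + 8.83 + 37.50
= 322.33 mOsm/kg ≈ 322.3 mOsm/kg
Osmolar gap = measured − calculated = 324 − 322.3 = 1.7 mOsm/kg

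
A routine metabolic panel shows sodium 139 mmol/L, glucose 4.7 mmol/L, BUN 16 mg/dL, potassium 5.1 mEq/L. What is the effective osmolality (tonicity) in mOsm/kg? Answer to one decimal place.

Effective osmolality excludes urea (freely permeant across cell membranes):
2·Na + glucose
= 2·139 + 4.7
= 278 + 4.7
= 282.7 mOsm/kg

282.7 mOsm/kg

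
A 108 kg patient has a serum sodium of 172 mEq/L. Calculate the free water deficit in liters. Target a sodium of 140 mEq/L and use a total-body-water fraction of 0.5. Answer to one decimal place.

TBW = 0.5 · 108 = 54 L
Free water deficit = TBW · (Na/140 − 1)
= 54 · (172/140 − 1)
= 54 · 0.2286
= 12.34 L

12.3 L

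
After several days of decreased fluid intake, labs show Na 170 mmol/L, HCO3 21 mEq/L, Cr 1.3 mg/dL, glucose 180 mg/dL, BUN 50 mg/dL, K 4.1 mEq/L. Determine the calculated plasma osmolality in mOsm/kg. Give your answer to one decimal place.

367.9 mOsm/kg

Calculated osmolality = 2·Na + glucose/18 + BUN/2.8
= 2·170 + 180/18 + 50/2.8
= 340 + 10 + 17.86
= 367.86 mOsm/kg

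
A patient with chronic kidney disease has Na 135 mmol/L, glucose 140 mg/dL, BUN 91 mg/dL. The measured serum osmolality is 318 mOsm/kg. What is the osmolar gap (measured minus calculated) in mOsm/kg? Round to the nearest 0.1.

Calculated osmolality = 2·Na + glucose/18 + BUN/2.8
= 2·135 + 140/18 + 91/2.8
= 270 + 7.78 + 32.50
= 310.28 mOsm/kg ≈ 310.3 mOsm/kg
Osmolar gap = measured − calculated = 318 − 310.3 = 7.7 mOsm/kg

7.7 mOsm/kg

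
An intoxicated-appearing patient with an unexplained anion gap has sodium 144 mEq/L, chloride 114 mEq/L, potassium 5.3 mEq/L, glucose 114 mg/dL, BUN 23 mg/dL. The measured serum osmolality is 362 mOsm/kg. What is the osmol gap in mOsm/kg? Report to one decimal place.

Calculated osmolality = 2·Na + glucose/18 + BUN/2.8
= 2·144 + 114/18 + 23/2.8
= 288 + 6.33 + 8.21
= 302.54 mOsm/kg ≈ 302.5 mOsm/kg
Osmolar gap = measured − calculated = 362 − 302.5 = 59.5 mOsm/kg

59.5 mOsm/kg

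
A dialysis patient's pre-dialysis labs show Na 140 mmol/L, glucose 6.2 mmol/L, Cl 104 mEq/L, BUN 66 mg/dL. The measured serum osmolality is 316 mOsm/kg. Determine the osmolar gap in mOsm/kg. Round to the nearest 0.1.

6.2 mOsm/kg

Calculated osmolality = 2·Na + glucose + BUN/2.8
= 2·140 + 6.2 + 66/2.8
= 280 + 6.20 + 23.57
= 309.77 mOsm/kg ≈ 309.8 mOsm/kg
Osmolar gap = measured − calculated = 316 − 309.8 = 6.2 mOsm/kg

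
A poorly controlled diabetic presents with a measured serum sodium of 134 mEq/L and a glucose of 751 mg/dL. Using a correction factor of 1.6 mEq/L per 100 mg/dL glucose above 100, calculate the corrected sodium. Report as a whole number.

144 mEq/L

Corrected Na = measured Na + 1.6 · (glucose − 100)/100
= 134 + 1.6 · (751 − 100)/100
= 134 + 10.4
= 144.4 mEq/L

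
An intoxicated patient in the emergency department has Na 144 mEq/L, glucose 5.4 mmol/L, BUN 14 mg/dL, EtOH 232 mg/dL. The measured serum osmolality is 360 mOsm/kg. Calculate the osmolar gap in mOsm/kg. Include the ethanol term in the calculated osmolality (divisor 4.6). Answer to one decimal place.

11.2 mOsm/kg

Calculated osmolality = 2·Na + glucose + BUN/2.8 + ethanol/4.6
= 2·144 + 5.4 + 14/2.8 + 232/4.6
= 288 + 5.40 + 5 + 50.43
= 348.83 mOsm/kg ≈ 348.8 mOsm/kg
Osmolar gap = measured − calculated = 360 − 348.8 = 11.2 mOsm/kg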